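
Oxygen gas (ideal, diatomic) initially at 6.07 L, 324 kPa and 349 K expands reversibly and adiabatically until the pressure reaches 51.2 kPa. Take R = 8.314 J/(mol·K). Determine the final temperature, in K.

206 K

Adiabatic: T₂/T₁ = (P₂/P₁)^((γ−1)/γ) ⇒ T₂ = 349×(0.158)^0.286 = 206 K; V₂ = 22.7 L.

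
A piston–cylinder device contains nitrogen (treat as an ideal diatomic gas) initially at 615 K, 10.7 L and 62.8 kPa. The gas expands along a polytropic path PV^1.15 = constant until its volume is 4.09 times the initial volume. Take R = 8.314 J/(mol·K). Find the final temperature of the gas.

Polytropic n=1.15: T₂ = T₁(V₁/V₂)^(n−1) = 615×(0.244)^0.15 = 498 K; P₂ = P₁(V₁/V₂)^n = 12.4 kPa.

498 K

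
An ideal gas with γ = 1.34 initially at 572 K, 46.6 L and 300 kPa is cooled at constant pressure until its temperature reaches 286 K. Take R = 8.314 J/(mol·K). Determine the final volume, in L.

Isobaric: P stays 300 kPa; V/T = const ⇒ T₂ = 286 K, V₂ = 23.3 L.

23.3 L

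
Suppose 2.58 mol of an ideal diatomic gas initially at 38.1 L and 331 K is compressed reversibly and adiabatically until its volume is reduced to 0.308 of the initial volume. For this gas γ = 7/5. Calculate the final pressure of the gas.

969 kPa

P₁ = nRT₁/V₁ = 2.58×8.314×331/38.1 = 186 kPa.
Adiabatic: TV^(γ−1) = const ⇒ T₂ = 331×(3.25)^0.400 = 530 K; PV^γ = const ⇒ P₂ = 969 kPa.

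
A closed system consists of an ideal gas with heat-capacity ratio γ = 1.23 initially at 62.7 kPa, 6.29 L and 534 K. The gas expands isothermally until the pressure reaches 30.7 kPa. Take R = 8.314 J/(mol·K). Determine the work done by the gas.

282 J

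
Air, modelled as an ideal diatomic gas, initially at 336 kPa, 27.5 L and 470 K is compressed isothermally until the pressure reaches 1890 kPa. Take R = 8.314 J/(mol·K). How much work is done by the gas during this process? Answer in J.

n = P₁V₁/(RT₁) = 336×27.5/(8.314×470) = 2.36 mol.
Isothermal: T stays 470 K; PV = const ⇒ V₂ = 4.89 L, P₂ = 1890 kPa.
W = nRT ln(V₂/V₁) = 2.36×8.314×470×ln(0.178) = -16000 J.

-16000 J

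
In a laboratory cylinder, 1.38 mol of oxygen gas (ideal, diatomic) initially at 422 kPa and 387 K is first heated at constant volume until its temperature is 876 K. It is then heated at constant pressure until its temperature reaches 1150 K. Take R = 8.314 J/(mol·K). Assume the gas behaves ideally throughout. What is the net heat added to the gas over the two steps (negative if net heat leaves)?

V₁ = nRT₁/P₁ = 1.38×8.314×387/422 = 10.5 L.
Step 1 — Isochoric: V stays 10.5 L; P/T = const ⇒ T₂ = 876 K, P₂ = 955 kPa.
W = 0 (no volume change).
ΔU = nCvΔT = 1.38×20.8×(876−387) = 14000 J.
Q = ΔU = 14000 J.
State after step 1: P = 955 kPa, V = 10.5 L, T = 876 K.
Step 2 — Isobaric: P stays 955 kPa; V/T = const ⇒ T₂ = 1150 K, V₂ = 13.8 L.
W = PΔV = 955×(13.8−10.5) kPa·L = 3140 J.
ΔU = nCvΔT = 1.38×20.8×(1150−876) = 7860 J.
Q = ΔU + W = nCpΔT = 11000 J.
Net over both steps: W = 3140 J, Q = 25000 J, ΔU = 21900 J.

25000 J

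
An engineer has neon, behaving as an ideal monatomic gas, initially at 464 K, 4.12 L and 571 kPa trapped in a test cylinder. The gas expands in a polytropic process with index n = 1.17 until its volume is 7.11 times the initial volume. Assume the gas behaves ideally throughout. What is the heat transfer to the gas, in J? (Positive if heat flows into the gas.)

2920 J

n = P₁V₁/(RT₁) = 571×4.12/(8.314×464) = 0.610 mol.
Polytropic n=1.17: T₂ = T₁(V₁/V₂)^(n−1) = 464×(0.141)^0.17 = 332 K; P₂ = P₁(V₁/V₂)^n = 57.5 kPa.
W = (P₁V₁−P₂V₂)/(n−1) = (571×4.12−57.5×29.3)/0.17 = 3920 J.
ΔU = nCvΔT = 0.610×12.5×(332−464) = -1000 J.
Q = ΔU + W = 2920 J.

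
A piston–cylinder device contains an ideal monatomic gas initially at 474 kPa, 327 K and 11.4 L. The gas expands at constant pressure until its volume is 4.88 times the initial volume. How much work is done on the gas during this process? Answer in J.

-21000 J

n = P₁V₁/(RT₁) = 474×11.4/(8.314×327) = 1.99 mol.
Isobaric: P stays 474 kPa; V/T = const ⇒ T₂ = 1600 K, V₂ = 55.6 L.
W = PΔV = 474×(55.6−11.4) kPa·L = 21000 J.
Work done on the gas = −W_by = -21000 J.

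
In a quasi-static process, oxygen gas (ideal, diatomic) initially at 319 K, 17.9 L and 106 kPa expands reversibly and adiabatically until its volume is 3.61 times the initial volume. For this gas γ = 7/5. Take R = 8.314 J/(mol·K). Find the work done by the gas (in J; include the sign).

1900 J

n = P₁V₁/(RT₁) = 106×17.9/(8.314×319) = 0.715 mol.
Adiabatic: TV^(γ−1) = const ⇒ T₂ = 319×(0.277)^0.400 = 191 K; PV^γ = const ⇒ P₂ = 17.6 kPa.
ΔU = nCvΔT = 0.715×20.8×(191−319) = -1900 J.
Q = 0 for an adiabatic process, so W = −ΔU = 1900 J.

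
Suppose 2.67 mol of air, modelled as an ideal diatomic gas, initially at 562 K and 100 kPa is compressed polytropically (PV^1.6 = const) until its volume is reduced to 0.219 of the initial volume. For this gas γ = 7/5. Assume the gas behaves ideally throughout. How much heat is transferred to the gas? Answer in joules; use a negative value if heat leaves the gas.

15500 J

V₁ = nRT₁/P₁ = 2.67×8.314×562/100 = 125 L.
Polytropic n=1.6: T₂ = T₁(V₁/V₂)^(n−1) = 562×(4.57)^0.60 = 1400 K; P₂ = P₁(V₁/V₂)^n = 1140 kPa.
W = (P₁V₁−P₂V₂)/(n−1) = (100×125−1140×27.3)/0.60 = -30900 J.
ΔU = nCvΔT = 2.67×20.8×(1400−562) = 46400 J.
Q = ΔU + W = 15500 J.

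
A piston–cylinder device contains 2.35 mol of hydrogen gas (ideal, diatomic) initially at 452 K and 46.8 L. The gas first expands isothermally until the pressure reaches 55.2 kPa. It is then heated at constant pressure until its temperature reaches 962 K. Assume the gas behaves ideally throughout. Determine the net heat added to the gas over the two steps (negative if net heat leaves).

P₁ = nRT₁/V₁ = 2.35×8.314×452/46.8 = 189 kPa.
Step 1 — Isothermal: T stays 452 K; PV = const ⇒ V₂ = 160 L, P₂ = 55.2 kPa.
ΔU = 0 (ideal gas, T constant).
W = nRT ln(V₂/V₁) = 2.35×8.314×452×ln(3.42) = 10900 J.
Q = ΔU + W = 10900 J.
State after step 1: P = 55.2 kPa, V = 160 L, T = 452 K.
Step 2 — Isobaric: P stays 55.2 kPa; V/T = const ⇒ T₂ = 962 K, V₂ = 340 L.
W = PΔV = 55.2×(340−160) kPa·L = 9960 J.
ΔU = nCvΔT = 2.35×20.8×(962−452) = 24900 J.
Q = ΔU + W = nCpΔT = 34900 J.
Net over both steps: W = 20800 J, Q = 45700 J, ΔU = 24900 J.

45700 J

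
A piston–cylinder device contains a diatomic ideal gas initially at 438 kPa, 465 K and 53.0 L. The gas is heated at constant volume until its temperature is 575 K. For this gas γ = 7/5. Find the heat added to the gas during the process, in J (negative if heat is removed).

n = P₁V₁/(RT₁) = 438×53.0/(8.314×465) = 6.00 mol.
Isochoric: V stays 53.0 L; P/T = const ⇒ T₂ = 575 K, P₂ = 542 kPa.
W = 0 (no volume change).
ΔU = nCvΔT = 6.00×20.8×(575−465) = 13700 J.
Q = ΔU = 13700 J.

13700 J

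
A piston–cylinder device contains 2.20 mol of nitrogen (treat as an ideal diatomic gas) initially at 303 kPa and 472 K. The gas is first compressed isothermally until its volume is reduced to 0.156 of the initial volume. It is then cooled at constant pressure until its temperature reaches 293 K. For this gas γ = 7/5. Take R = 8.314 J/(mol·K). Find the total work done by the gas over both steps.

-19300 J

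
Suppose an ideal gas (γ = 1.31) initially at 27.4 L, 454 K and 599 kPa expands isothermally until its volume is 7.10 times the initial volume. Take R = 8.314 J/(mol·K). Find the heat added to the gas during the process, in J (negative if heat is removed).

32200 J

n = P₁V₁/(RT₁) = 599×27.4/(8.314×454) = 4.35 mol.
Isothermal: T stays 454 K; PV = const ⇒ V₂ = 195 L, P₂ = 84.4 kPa.
ΔU = 0 (ideal gas, T constant).
W = nRT ln(V₂/V₁) = 4.35×8.314×454×ln(7.10) = 32200 J.
Q = ΔU + W = 32200 J.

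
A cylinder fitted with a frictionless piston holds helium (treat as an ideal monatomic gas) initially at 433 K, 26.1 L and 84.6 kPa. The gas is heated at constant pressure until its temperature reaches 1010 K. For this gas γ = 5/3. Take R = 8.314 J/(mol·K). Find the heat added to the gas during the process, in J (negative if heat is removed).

n = P₁V₁/(RT₁) = 84.6×26.1/(8.314×433) = 0.613 mol.
Isobaric: P stays 84.6 kPa; V/T = const ⇒ T₂ = 1010 K, V₂ = 60.9 L.
W = PΔV = 84.6×(60.9−26.1) kPa·L = 2940 J.
ΔU = nCvΔT = 0.613×12.5×(1010−433) = 4410 J.
Q = ΔU + W = nCpΔT = 7360 J.

7360 J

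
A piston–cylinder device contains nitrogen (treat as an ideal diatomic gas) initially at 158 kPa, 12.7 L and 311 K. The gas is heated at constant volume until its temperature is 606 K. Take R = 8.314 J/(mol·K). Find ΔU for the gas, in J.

n = P₁V₁/(RT₁) = 158×12.7/(8.314×311) = 0.776 mol.
Isochoric: V stays 12.7 L; P/T = const ⇒ T₂ = 606 K, P₂ = 308 kPa.
For an ideal gas ΔU = nCvΔT with Cv = (5/2)R = 20.8 J/(mol·K).
ΔU = 0.776×20.8×(606−311) = 4760 J.

4760 J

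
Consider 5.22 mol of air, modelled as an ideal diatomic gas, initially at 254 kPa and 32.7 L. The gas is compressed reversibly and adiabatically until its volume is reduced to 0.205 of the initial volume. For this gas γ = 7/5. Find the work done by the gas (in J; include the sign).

T₁ = P₁V₁/(nR) = 254×32.7/(5.22×8.314) = 191 K.
Adiabatic: TV^(γ−1) = const ⇒ T₂ = 191×(4.88)^0.400 = 361 K; PV^γ = const ⇒ P₂ = 2340 kPa.
ΔU = nCvΔT = 5.22×20.8×(361−191) = 18400 J.
Q = 0 for an adiabatic process, so W = −ΔU = -18400 J.

-18400 J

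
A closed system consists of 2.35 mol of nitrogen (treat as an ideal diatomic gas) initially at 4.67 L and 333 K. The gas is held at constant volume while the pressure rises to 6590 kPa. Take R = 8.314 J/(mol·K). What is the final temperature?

P₁ = nRT₁/V₁ = 2.35×8.314×333/4.67 = 1390 kPa.
Isochoric: V stays 4.67 L; P/T = const ⇒ T₂ = 1580 K, P₂ = 6590 kPa.

1580 K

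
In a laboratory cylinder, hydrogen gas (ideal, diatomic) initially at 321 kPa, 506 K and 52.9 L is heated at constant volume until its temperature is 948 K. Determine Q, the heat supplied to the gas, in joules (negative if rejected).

37100 J

n = P₁V₁/(RT₁) = 321×52.9/(8.314×506) = 4.04 mol.
Isochoric: V stays 52.9 L; P/T = const ⇒ T₂ = 948 K, P₂ = 601 kPa.
W = 0 (no volume change).
ΔU = nCvΔT = 4.04×20.8×(948−506) = 37100 J.
Q = ΔU = 37100 J.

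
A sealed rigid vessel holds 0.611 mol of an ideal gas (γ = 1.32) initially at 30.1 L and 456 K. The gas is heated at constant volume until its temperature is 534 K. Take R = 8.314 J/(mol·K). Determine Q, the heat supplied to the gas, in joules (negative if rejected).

P₁ = nRT₁/V₁ = 0.611×8.314×456/30.1 = 77.0 kPa.
Isochoric: V stays 30.1 L; P/T = const ⇒ T₂ = 534 K, P₂ = 90.1 kPa.
W = 0 (no volume change).
ΔU = nCvΔT = 0.611×26.0×(534−456) = 1240 J.
Q = ΔU = 1240 J.

1240 J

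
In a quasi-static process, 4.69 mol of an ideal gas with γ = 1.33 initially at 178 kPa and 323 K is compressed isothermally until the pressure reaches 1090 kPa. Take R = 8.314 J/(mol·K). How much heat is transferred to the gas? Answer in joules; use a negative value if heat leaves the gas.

V₁ = nRT₁/P₁ = 4.69×8.314×323/178 = 70.8 L.
Isothermal: T stays 323 K; PV = const ⇒ V₂ = 11.6 L, P₂ = 1090 kPa.
ΔU = 0 (ideal gas, T constant).
W = nRT ln(V₂/V₁) = 4.69×8.314×323×ln(0.163) = -22800 J.
Q = ΔU + W = -22800 J.

-22800 J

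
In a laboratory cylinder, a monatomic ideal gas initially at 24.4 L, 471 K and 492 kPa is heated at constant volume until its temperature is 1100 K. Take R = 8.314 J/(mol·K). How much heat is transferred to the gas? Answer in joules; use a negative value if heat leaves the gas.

n = P₁V₁/(RT₁) = 492×24.4/(8.314×471) = 3.07 mol.
Isochoric: V stays 24.4 L; P/T = const ⇒ T₂ = 1100 K, P₂ = 1150 kPa.
W = 0 (no volume change).
ΔU = nCvΔT = 3.07×12.5×(1100−471) = 24000 J.
Q = ΔU = 24000 J.

24000 J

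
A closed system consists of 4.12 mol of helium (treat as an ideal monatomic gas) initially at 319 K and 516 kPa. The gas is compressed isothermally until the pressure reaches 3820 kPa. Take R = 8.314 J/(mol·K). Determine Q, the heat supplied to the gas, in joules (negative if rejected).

V₁ = nRT₁/P₁ = 4.12×8.314×319/516 = 21.2 L.
Isothermal: T stays 319 K; PV = const ⇒ V₂ = 2.86 L, P₂ = 3820 kPa.
ΔU = 0 (ideal gas, T constant).
W = nRT ln(V₂/V₁) = 4.12×8.314×319×ln(0.135) = -21900 J.
Q = ΔU + W = -21900 J.

-21900 J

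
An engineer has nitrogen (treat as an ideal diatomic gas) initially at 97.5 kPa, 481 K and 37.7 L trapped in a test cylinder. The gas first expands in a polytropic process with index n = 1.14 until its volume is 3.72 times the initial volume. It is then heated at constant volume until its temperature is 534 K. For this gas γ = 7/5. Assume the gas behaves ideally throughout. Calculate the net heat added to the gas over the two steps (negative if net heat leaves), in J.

5420 J

n = P₁V₁/(RT₁) = 97.5×37.7/(8.314×481) = 0.919 mol.
Step 1 — Polytropic n=1.14: T₂ = T₁(V₁/V₂)^(n−1) = 481×(0.269)^0.14 = 400 K; P₂ = P₁(V₁/V₂)^n = 21.8 kPa.
W = (P₁V₁−P₂V₂)/(n−1) = (97.5×37.7−21.8×140)/0.14 = 4410 J.
ΔU = nCvΔT = 0.919×20.8×(400−481) = -1540 J.
Q = ΔU + W = 2870 J.
State after step 1: P = 21.8 kPa, V = 140 L, T = 400 K.
Step 2 — Isochoric: V stays 140 L; P/T = const ⇒ T₂ = 534 K, P₂ = 29.1 kPa.
W = 0 (no volume change).
ΔU = nCvΔT = 0.919×20.8×(534−400) = 2560 J.
Q = ΔU = 2560 J.
Net over both steps: W = 4410 J, Q = 5420 J, ΔU = 1010 J.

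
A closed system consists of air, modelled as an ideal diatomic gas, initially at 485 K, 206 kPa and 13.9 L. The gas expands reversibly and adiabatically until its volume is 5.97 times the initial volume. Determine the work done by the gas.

n = P₁V₁/(RT₁) = 206×13.9/(8.314×485) = 0.710 mol.
Adiabatic: TV^(γ−1) = const ⇒ T₂ = 485×(0.168)^0.400 = 237 K; PV^γ = const ⇒ P₂ = 16.9 kPa.
ΔU = nCvΔT = 0.710×20.8×(237−485) = -3660 J.
Q = 0 for an adiabatic process, so W = −ΔU = 3660 J.

3660 J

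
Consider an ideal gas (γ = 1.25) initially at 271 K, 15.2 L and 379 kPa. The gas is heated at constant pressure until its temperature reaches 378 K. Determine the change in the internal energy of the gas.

9100 J

n = P₁V₁/(RT₁) = 379×15.2/(8.314×271) = 2.56 mol.
Isobaric: P stays 379 kPa; V/T = const ⇒ T₂ = 378 K, V₂ = 21.2 L.
For an ideal gas ΔU = nCvΔT with Cv = R/(γ−1) = 33.3 J/(mol·K).
ΔU = 2.56×33.3×(378−271) = 9100 J.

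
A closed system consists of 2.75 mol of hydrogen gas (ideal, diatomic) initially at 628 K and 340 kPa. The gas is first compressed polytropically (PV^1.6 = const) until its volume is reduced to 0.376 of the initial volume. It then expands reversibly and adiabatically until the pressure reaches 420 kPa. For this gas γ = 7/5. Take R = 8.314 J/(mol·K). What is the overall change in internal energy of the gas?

7950 J

V₁ = nRT₁/P₁ = 2.75×8.314×628/340 = 42.2 L.
Step 1 — Polytropic n=1.6: T₂ = T₁(V₁/V₂)^(n−1) = 628×(2.66)^0.60 = 1130 K; P₂ = P₁(V₁/V₂)^n = 1630 kPa.
W = (P₁V₁−P₂V₂)/(n−1) = (340×42.2−1630×15.9)/0.60 = -19100 J.
ΔU = nCvΔT = 2.75×20.8×(1130−628) = 28700 J.
Q = ΔU + W = 9550 J.
State after step 1: P = 1630 kPa, V = 15.9 L, T = 1130 K.
Step 2 — Adiabatic: T₂/T₁ = (P₂/P₁)^((γ−1)/γ) ⇒ T₂ = 1130×(0.258)^0.286 = 767 K; V₂ = 41.8 L.
ΔU = nCvΔT = 2.75×20.8×(767−1130) = -20700 J.
Q = 0 for an adiabatic process, so W = −ΔU = 20700 J.
Net over both steps: W = 1600 J, Q = 9550 J, ΔU = 7950 J.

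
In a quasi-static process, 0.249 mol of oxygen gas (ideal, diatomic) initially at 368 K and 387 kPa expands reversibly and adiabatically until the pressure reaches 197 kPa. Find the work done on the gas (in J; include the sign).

-334 J

V₁ = nRT₁/P₁ = 0.249×8.314×368/387 = 1.97 L.
Adiabatic: T₂/T₁ = (P₂/P₁)^((γ−1)/γ) ⇒ T₂ = 368×(0.509)^0.286 = 303 K; V₂ = 3.19 L.
ΔU = nCvΔT = 0.249×20.8×(303−368) = -334 J.
Q = 0 for an adiabatic process, so W = −ΔU = 334 J.
Work done on the gas = −W_by = -334 J.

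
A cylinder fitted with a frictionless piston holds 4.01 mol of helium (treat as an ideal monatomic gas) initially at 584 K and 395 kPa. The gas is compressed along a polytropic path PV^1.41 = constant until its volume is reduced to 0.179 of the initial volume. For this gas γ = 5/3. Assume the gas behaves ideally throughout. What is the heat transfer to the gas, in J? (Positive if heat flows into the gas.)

-18700 J

V₁ = nRT₁/P₁ = 4.01×8.314×584/395 = 49.3 L.
Polytropic n=1.41: T₂ = T₁(V₁/V₂)^(n−1) = 584×(5.59)^0.41 = 1180 K; P₂ = P₁(V₁/V₂)^n = 4470 kPa.
W = (P₁V₁−P₂V₂)/(n−1) = (395×49.3−4470×8.82)/0.41 = -48700 J.
ΔU = nCvΔT = 4.01×12.5×(1180−584) = 29900 J.
Q = ΔU + W = -18700 J.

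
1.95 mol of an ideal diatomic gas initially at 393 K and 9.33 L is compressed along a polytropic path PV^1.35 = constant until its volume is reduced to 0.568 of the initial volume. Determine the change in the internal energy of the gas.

3490 J

P₁ = nRT₁/V₁ = 1.95×8.314×393/9.33 = 683 kPa.
Polytropic n=1.35: T₂ = T₁(V₁/V₂)^(n−1) = 393×(1.76)^0.35 = 479 K; P₂ = P₁(V₁/V₂)^n = 1470 kPa.
For an ideal gas ΔU = nCvΔT with Cv = (5/2)R = 20.8 J/(mol·K).
ΔU = 1.95×20.8×(479−393) = 3490 J.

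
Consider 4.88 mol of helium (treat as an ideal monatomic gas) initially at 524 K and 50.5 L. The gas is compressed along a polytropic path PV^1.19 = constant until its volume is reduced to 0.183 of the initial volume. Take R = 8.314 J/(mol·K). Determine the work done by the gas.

P₁ = nRT₁/V₁ = 4.88×8.314×524/50.5 = 421 kPa.
Polytropic n=1.19: T₂ = T₁(V₁/V₂)^(n−1) = 524×(5.46)^0.19 = 724 K; P₂ = P₁(V₁/V₂)^n = 3180 kPa.
W = (P₁V₁−P₂V₂)/(n−1) = (421×50.5−3180×9.24)/0.19 = -42600 J.

-42600 J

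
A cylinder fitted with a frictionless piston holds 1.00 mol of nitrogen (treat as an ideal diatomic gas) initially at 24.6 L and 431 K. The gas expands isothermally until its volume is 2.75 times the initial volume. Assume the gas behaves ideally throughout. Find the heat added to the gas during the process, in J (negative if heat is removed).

P₁ = nRT₁/V₁ = 1.00×8.314×431/24.6 = 146 kPa.
Isothermal: T stays 431 K; PV = const ⇒ V₂ = 67.7 L, P₂ = 53.0 kPa.
ΔU = 0 (ideal gas, T constant).
W = nRT ln(V₂/V₁) = 1.00×8.314×431×ln(2.75) = 3620 J.
Q = ΔU + W = 3620 J.

3620 J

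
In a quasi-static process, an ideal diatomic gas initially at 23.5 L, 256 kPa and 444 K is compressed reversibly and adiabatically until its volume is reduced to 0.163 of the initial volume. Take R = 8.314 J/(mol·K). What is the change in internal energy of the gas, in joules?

n = P₁V₁/(RT₁) = 256×23.5/(8.314×444) = 1.63 mol.
Adiabatic: TV^(γ−1) = const ⇒ T₂ = 444×(6.13)^0.400 = 917 K; PV^γ = const ⇒ P₂ = 3240 kPa.
For an ideal gas ΔU = nCvΔT with Cv = (5/2)R = 20.8 J/(mol·K).
ΔU = 1.63×20.8×(917−444) = 16000 J.

16000 J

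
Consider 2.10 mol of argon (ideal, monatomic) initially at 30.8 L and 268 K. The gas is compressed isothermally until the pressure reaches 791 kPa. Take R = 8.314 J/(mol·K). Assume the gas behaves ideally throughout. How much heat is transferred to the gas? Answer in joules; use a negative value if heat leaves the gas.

P₁ = nRT₁/V₁ = 2.10×8.314×268/30.8 = 152 kPa.
Isothermal: T stays 268 K; PV = const ⇒ V₂ = 5.92 L, P₂ = 791 kPa.
ΔU = 0 (ideal gas, T constant).
W = nRT ln(V₂/V₁) = 2.10×8.314×268×ln(0.192) = -7720 J.
Q = ΔU + W = -7720 J.

-7720 J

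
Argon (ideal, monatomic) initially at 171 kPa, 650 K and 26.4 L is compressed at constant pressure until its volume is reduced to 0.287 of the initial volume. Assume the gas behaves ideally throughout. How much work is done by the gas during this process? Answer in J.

-3220 J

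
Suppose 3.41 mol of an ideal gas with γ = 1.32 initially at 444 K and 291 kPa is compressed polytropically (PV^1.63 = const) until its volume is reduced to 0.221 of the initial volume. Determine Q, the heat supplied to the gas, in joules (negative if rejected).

30700 J

V₁ = nRT₁/P₁ = 3.41×8.314×444/291 = 43.3 L.
Polytropic n=1.63: T₂ = T₁(V₁/V₂)^(n−1) = 444×(4.52)^0.63 = 1150 K; P₂ = P₁(V₁/V₂)^n = 3410 kPa.
W = (P₁V₁−P₂V₂)/(n−1) = (291×43.3−3410×9.56)/0.63 = -31700 J.
ΔU = nCvΔT = 3.41×26.0×(1150−444) = 62500 J.
Q = ΔU + W = 30700 J.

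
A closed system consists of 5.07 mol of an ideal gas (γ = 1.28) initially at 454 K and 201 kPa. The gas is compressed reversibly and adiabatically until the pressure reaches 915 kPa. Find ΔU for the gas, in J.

V₁ = nRT₁/P₁ = 5.07×8.314×454/201 = 95.2 L.
Adiabatic: T₂/T₁ = (P₂/P₁)^((γ−1)/γ) ⇒ T₂ = 454×(4.55)^0.219 = 632 K; V₂ = 29.1 L.
For an ideal gas ΔU = nCvΔT with Cv = R/(γ−1) = 29.7 J/(mol·K).
ΔU = 5.07×29.7×(632−454) = 26900 J.

26900 J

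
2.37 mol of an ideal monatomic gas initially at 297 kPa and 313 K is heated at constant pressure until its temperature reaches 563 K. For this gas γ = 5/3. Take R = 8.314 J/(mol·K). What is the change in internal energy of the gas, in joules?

7390 J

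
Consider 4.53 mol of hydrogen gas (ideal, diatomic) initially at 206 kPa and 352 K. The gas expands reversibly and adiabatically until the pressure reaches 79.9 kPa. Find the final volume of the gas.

127 L

V₁ = nRT₁/P₁ = 4.53×8.314×352/206 = 64.4 L.
Adiabatic: T₂/T₁ = (P₂/P₁)^((γ−1)/γ) ⇒ T₂ = 352×(0.388)^0.286 = 269 K; V₂ = 127 L.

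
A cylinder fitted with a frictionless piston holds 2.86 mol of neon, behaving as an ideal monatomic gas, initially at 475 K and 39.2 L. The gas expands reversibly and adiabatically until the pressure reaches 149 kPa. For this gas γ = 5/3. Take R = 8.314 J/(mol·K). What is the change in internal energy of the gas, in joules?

-3930 J

P₁ = nRT₁/V₁ = 2.86×8.314×475/39.2 = 288 kPa.
Adiabatic: T₂/T₁ = (P₂/P₁)^((γ−1)/γ) ⇒ T₂ = 475×(0.517)^0.400 = 365 K; V₂ = 58.2 L.
For an ideal gas ΔU = nCvΔT with Cv = (3/2)R = 12.5 J/(mol·K).
ΔU = 2.86×12.5×(365−475) = -3930 J.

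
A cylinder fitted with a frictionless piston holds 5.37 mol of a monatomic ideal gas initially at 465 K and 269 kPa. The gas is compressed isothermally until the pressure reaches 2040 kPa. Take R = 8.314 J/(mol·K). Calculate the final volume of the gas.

10.2 L

V₁ = nRT₁/P₁ = 5.37×8.314×465/269 = 77.2 L.
Isothermal: T stays 465 K; PV = const ⇒ V₂ = 10.2 L, P₂ = 2040 kPa.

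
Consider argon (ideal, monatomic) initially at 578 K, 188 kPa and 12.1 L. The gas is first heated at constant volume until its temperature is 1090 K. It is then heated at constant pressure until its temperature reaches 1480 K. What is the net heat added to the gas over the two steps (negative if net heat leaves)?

n = P₁V₁/(RT₁) = 188×12.1/(8.314×578) = 0.473 mol.
Step 1 — Isochoric: V stays 12.1 L; P/T = const ⇒ T₂ = 1090 K, P₂ = 355 kPa.
W = 0 (no volume change).
ΔU = nCvΔT = 0.473×12.5×(1090−578) = 3020 J.
Q = ΔU = 3020 J.
State after step 1: P = 355 kPa, V = 12.1 L, T = 1090 K.
Step 2 — Isobaric: P stays 355 kPa; V/T = const ⇒ T₂ = 1480 K, V₂ = 16.4 L.
W = PΔV = 355×(16.4−12.1) kPa·L = 1530 J.
ΔU = nCvΔT = 0.473×12.5×(1480−1090) = 2300 J.
Q = ΔU + W = nCpΔT = 3840 J.
Net over both steps: W = 1530 J, Q = 6860 J, ΔU = 5320 J.

6860 J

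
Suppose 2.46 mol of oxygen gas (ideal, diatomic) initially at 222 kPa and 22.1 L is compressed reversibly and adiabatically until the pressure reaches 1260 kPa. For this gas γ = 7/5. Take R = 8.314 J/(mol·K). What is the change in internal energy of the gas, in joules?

7880 J

T₁ = P₁V₁/(nR) = 222×22.1/(2.46×8.314) = 240 K.
Adiabatic: T₂/T₁ = (P₂/P₁)^((γ−1)/γ) ⇒ T₂ = 240×(5.68)^0.286 = 394 K; V₂ = 6.39 L.
For an ideal gas ΔU = nCvΔT with Cv = (5/2)R = 20.8 J/(mol·K).
ΔU = 2.46×20.8×(394−240) = 7880 J.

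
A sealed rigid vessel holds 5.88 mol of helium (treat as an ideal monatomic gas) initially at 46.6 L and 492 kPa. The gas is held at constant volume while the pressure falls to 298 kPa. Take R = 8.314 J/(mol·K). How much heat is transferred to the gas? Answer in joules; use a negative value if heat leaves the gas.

-13600 J

T₁ = P₁V₁/(nR) = 492×46.6/(5.88×8.314) = 469 K.
Isochoric: V stays 46.6 L; P/T = const ⇒ T₂ = 284 K, P₂ = 298 kPa.
W = 0 (no volume change).
ΔU = nCvΔT = 5.88×12.5×(284−469) = -13600 J.
Q = ΔU = -13600 J.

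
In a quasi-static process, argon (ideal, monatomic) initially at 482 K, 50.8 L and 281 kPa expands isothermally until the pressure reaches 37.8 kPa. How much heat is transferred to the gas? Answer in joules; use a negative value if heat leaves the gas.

28600 J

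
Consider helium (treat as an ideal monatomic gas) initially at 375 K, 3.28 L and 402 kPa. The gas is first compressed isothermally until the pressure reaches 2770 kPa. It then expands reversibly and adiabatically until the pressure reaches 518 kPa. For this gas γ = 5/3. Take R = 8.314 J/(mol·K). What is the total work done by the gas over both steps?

-1580 J

n = P₁V₁/(RT₁) = 402×3.28/(8.314×375) = 0.423 mol.
Step 1 — Isothermal: T stays 375 K; PV = const ⇒ V₂ = 0.476 L, P₂ = 2770 kPa.
ΔU = 0 (ideal gas, T constant).
W = nRT ln(V₂/V₁) = 0.423×8.314×375×ln(0.145) = -2550 J.
Q = ΔU + W = -2550 J.
State after step 1: P = 2770 kPa, V = 0.476 L, T = 375 K.
Step 2 — Adiabatic: T₂/T₁ = (P₂/P₁)^((γ−1)/γ) ⇒ T₂ = 375×(0.187)^0.400 = 192 K; V₂ = 1.30 L.
ΔU = nCvΔT = 0.423×12.5×(192−375) = -966 J.
Q = 0 for an adiabatic process, so W = −ΔU = 966 J.
Net over both steps: W = -1580 J, Q = -2550 J, ΔU = -966 J.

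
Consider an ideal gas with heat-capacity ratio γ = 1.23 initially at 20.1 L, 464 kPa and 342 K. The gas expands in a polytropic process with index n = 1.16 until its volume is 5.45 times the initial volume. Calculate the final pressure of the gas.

Polytropic n=1.16: T₂ = T₁(V₁/V₂)^(n−1) = 342×(0.183)^0.16 = 261 K; P₂ = P₁(V₁/V₂)^n = 64.9 kPa.

64.9 kPa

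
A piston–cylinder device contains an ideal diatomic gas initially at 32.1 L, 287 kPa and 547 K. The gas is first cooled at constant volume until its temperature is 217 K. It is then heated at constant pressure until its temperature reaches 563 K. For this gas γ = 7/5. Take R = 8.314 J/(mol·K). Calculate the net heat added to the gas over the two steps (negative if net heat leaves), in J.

6500 J

n = P₁V₁/(RT₁) = 287×32.1/(8.314×547) = 2.03 mol.
Step 1 — Isochoric: V stays 32.1 L; P/T = const ⇒ T₂ = 217 K, P₂ = 114 kPa.
W = 0 (no volume change).
ΔU = nCvΔT = 2.03×20.8×(217−547) = -13900 J.
Q = ΔU = -13900 J.
State after step 1: P = 114 kPa, V = 32.1 L, T = 217 K.
Step 2 — Isobaric: P stays 114 kPa; V/T = const ⇒ T₂ = 563 K, V₂ = 83.3 L.
W = PΔV = 114×(83.3−32.1) kPa·L = 5830 J.
ΔU = nCvΔT = 2.03×20.8×(563−217) = 14600 J.
Q = ΔU + W = nCpΔT = 20400 J.
Net over both steps: W = 5830 J, Q = 6500 J, ΔU = 674 J.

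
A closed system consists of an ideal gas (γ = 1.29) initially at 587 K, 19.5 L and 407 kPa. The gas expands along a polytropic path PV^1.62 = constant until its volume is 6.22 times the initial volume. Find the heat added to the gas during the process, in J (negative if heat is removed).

n = P₁V₁/(RT₁) = 407×19.5/(8.314×587) = 1.63 mol.
Polytropic n=1.62: T₂ = T₁(V₁/V₂)^(n−1) = 587×(0.161)^0.62 = 189 K; P₂ = P₁(V₁/V₂)^n = 21.1 kPa.
W = (P₁V₁−P₂V₂)/(n−1) = (407×19.5−21.1×121)/0.62 = 8680 J.
ΔU = nCvΔT = 1.63×28.7×(189−587) = -18600 J.
Q = ΔU + W = -9880 J.

-9880 J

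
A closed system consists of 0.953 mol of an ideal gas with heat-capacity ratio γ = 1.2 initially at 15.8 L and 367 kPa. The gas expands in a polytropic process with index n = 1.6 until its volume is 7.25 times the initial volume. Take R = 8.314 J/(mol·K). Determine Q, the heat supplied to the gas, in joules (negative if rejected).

T₁ = P₁V₁/(nR) = 367×15.8/(0.953×8.314) = 732 K.
Polytropic n=1.6: T₂ = T₁(V₁/V₂)^(n−1) = 732×(0.138)^0.60 = 223 K; P₂ = P₁(V₁/V₂)^n = 15.4 kPa.
W = (P₁V₁−P₂V₂)/(n−1) = (367×15.8−15.4×115)/0.60 = 6720 J.
ΔU = nCvΔT = 0.953×41.6×(223−732) = -20200 J.
Q = ΔU + W = -13400 J.

-13400 J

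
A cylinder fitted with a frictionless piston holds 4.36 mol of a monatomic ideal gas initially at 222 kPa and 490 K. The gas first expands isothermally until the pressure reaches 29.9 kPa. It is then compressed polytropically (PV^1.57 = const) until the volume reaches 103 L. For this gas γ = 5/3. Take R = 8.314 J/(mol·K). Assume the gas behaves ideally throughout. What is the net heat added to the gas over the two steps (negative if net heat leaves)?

27900 J

V₁ = nRT₁/P₁ = 4.36×8.314×490/222 = 80.0 L.
Step 1 — Isothermal: T stays 490 K; PV = const ⇒ V₂ = 594 L, P₂ = 29.9 kPa.
ΔU = 0 (ideal gas, T constant).
W = nRT ln(V₂/V₁) = 4.36×8.314×490×ln(7.42) = 35600 J.
Q = ΔU + W = 35600 J.
State after step 1: P = 29.9 kPa, V = 594 L, T = 490 K.
Step 2 — Polytropic n=1.57: T₂ = T₁(V₁/V₂)^(n−1) = 490×(5.77)^0.57 = 1330 K; P₂ = P₁(V₁/V₂)^n = 468 kPa.
W = (P₁V₁−P₂V₂)/(n−1) = (29.9×594−468×103)/0.57 = -53400 J.
ΔU = nCvΔT = 4.36×12.5×(1330−490) = 45700 J.
Q = ΔU + W = -7750 J.
Net over both steps: W = -17800 J, Q = 27900 J, ΔU = 45700 J.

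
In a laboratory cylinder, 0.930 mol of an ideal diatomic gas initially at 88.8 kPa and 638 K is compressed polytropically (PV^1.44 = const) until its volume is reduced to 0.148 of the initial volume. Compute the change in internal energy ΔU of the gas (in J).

V₁ = nRT₁/P₁ = 0.930×8.314×638/88.8 = 55.6 L.
Polytropic n=1.44: T₂ = T₁(V₁/V₂)^(n−1) = 638×(6.76)^0.44 = 1480 K; P₂ = P₁(V₁/V₂)^n = 1390 kPa.
For an ideal gas ΔU = nCvΔT with Cv = (5/2)R = 20.8 J/(mol·K).
ΔU = 0.930×20.8×(1480−638) = 16300 J.

16300 J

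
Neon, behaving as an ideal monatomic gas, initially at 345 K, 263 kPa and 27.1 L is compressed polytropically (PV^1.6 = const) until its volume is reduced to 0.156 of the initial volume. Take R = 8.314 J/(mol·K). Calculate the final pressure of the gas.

5140 kPa

Polytropic n=1.6: T₂ = T₁(V₁/V₂)^(n−1) = 345×(6.41)^0.60 = 1050 K; P₂ = P₁(V₁/V₂)^n = 5140 kPa.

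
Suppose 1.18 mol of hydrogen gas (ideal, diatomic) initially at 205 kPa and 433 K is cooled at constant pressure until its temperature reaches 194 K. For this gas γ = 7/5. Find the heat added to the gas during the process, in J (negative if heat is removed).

V₁ = nRT₁/P₁ = 1.18×8.314×433/205 = 20.7 L.
Isobaric: P stays 205 kPa; V/T = const ⇒ T₂ = 194 K, V₂ = 9.28 L.
W = PΔV = 205×(9.28−20.7) kPa·L = -2340 J.
ΔU = nCvΔT = 1.18×20.8×(194−433) = -5860 J.
Q = ΔU + W = nCpΔT = -8210 J.

-8210 J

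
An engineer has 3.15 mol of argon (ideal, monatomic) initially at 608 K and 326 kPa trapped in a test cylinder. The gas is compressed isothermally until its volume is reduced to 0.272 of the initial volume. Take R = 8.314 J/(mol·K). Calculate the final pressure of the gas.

V₁ = nRT₁/P₁ = 3.15×8.314×608/326 = 48.8 L.
Isothermal: T stays 608 K; PV = const ⇒ V₂ = 13.3 L, P₂ = 1200 kPa.

1200 kPa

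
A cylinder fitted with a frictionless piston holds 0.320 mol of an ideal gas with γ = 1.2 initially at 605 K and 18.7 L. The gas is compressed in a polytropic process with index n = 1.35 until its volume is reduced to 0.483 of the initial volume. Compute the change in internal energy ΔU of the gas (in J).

2330 J

P₁ = nRT₁/V₁ = 0.320×8.314×605/18.7 = 86.1 kPa.
Polytropic n=1.35: T₂ = T₁(V₁/V₂)^(n−1) = 605×(2.07)^0.35 = 781 K; P₂ = P₁(V₁/V₂)^n = 230 kPa.
For an ideal gas ΔU = nCvΔT with Cv = R/(γ−1) = 41.6 J/(mol·K).
ΔU = 0.320×41.6×(781−605) = 2330 J.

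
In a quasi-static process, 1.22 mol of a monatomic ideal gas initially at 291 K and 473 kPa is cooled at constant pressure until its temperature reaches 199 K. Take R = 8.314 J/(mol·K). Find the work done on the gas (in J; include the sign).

V₁ = nRT₁/P₁ = 1.22×8.314×291/473 = 6.24 L.
Isobaric: P stays 473 kPa; V/T = const ⇒ T₂ = 199 K, V₂ = 4.27 L.
W = PΔV = 473×(4.27−6.24) kPa·L = -933 J.
Work done on the gas = −W_by = 933 J.

933 J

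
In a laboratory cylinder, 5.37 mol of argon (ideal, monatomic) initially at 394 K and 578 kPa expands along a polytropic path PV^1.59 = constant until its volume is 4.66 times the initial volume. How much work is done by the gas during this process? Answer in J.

V₁ = nRT₁/P₁ = 5.37×8.314×394/578 = 30.4 L.
Polytropic n=1.59: T₂ = T₁(V₁/V₂)^(n−1) = 394×(0.215)^0.59 = 159 K; P₂ = P₁(V₁/V₂)^n = 50.0 kPa.
W = (P₁V₁−P₂V₂)/(n−1) = (578×30.4−50.0×142)/0.59 = 17800 J.

17800 J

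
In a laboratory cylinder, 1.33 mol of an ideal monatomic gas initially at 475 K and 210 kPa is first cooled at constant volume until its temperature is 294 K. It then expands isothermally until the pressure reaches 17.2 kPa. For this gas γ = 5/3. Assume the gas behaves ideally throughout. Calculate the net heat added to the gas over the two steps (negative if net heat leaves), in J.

3570 J

V₁ = nRT₁/P₁ = 1.33×8.314×475/210 = 25.0 L.
Step 1 — Isochoric: V stays 25.0 L; P/T = const ⇒ T₂ = 294 K, P₂ = 130 kPa.
W = 0 (no volume change).
ΔU = nCvΔT = 1.33×12.5×(294−475) = -3000 J.
Q = ΔU = -3000 J.
State after step 1: P = 130 kPa, V = 25.0 L, T = 294 K.
Step 2 — Isothermal: T stays 294 K; PV = const ⇒ V₂ = 189 L, P₂ = 17.2 kPa.
ΔU = 0 (ideal gas, T constant).
W = nRT ln(V₂/V₁) = 1.33×8.314×294×ln(7.56) = 6570 J.
Q = ΔU + W = 6570 J.
Net over both steps: W = 6570 J, Q = 3570 J, ΔU = -3000 J.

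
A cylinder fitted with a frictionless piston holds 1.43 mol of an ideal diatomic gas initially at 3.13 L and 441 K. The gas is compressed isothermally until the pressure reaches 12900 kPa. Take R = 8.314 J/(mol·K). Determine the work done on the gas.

P₁ = nRT₁/V₁ = 1.43×8.314×441/3.13 = 1680 kPa.
Isothermal: T stays 441 K; PV = const ⇒ V₂ = 0.406 L, P₂ = 12900 kPa.
W = nRT ln(V₂/V₁) = 1.43×8.314×441×ln(0.130) = -10700 J.
Work done on the gas = −W_by = 10700 J.

10700 J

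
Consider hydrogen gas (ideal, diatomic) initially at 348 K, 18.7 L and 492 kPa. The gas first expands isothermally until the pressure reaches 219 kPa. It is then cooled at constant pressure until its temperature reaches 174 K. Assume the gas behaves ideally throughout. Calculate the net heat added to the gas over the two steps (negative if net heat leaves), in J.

n = P₁V₁/(RT₁) = 492×18.7/(8.314×348) = 3.18 mol.
Step 1 — Isothermal: T stays 348 K; PV = const ⇒ V₂ = 42.0 L, P₂ = 219 kPa.
ΔU = 0 (ideal gas, T constant).
W = nRT ln(V₂/V₁) = 3.18×8.314×348×ln(2.25) = 7450 J.
Q = ΔU + W = 7450 J.
State after step 1: P = 219 kPa, V = 42.0 L, T = 348 K.
Step 2 — Isobaric: P stays 219 kPa; V/T = const ⇒ T₂ = 174 K, V₂ = 21.0 L.
W = PΔV = 219×(21.0−42.0) kPa·L = -4600 J.
ΔU = nCvΔT = 3.18×20.8×(174−348) = -11500 J.
Q = ΔU + W = nCpΔT = -16100 J.
Net over both steps: W = 2850 J, Q = -8650 J, ΔU = -11500 J.

-8650 J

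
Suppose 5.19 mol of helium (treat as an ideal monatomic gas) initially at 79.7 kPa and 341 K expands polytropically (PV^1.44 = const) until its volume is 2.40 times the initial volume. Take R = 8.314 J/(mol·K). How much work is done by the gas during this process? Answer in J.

10700 J

V₁ = nRT₁/P₁ = 5.19×8.314×341/79.7 = 185 L.
Polytropic n=1.44: T₂ = T₁(V₁/V₂)^(n−1) = 341×(0.417)^0.44 = 232 K; P₂ = P₁(V₁/V₂)^n = 22.6 kPa.
W = (P₁V₁−P₂V₂)/(n−1) = (79.7×185−22.6×443)/0.44 = 10700 J.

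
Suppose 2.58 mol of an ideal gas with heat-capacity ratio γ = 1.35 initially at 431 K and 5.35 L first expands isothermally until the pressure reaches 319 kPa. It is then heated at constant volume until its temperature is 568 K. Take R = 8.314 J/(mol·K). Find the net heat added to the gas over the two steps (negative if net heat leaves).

24000 J

P₁ = nRT₁/V₁ = 2.58×8.314×431/5.35 = 1730 kPa.
Step 1 — Isothermal: T stays 431 K; PV = const ⇒ V₂ = 29.0 L, P₂ = 319 kPa.
ΔU = 0 (ideal gas, T constant).
W = nRT ln(V₂/V₁) = 2.58×8.314×431×ln(5.42) = 15600 J.
Q = ΔU + W = 15600 J.
State after step 1: P = 319 kPa, V = 29.0 L, T = 431 K.
Step 2 — Isochoric: V stays 29.0 L; P/T = const ⇒ T₂ = 568 K, P₂ = 420 kPa.
W = 0 (no volume change).
ΔU = nCvΔT = 2.58×23.8×(568−431) = 8400 J.
Q = ΔU = 8400 J.
Net over both steps: W = 15600 J, Q = 24000 J, ΔU = 8400 J.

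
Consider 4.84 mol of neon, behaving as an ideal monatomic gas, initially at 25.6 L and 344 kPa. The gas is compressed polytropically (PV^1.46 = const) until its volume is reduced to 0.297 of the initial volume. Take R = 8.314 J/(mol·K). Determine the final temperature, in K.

T₁ = P₁V₁/(nR) = 344×25.6/(4.84×8.314) = 219 K.
Polytropic n=1.46: T₂ = T₁(V₁/V₂)^(n−1) = 219×(3.37)^0.46 = 383 K; P₂ = P₁(V₁/V₂)^n = 2020 kPa.

383 K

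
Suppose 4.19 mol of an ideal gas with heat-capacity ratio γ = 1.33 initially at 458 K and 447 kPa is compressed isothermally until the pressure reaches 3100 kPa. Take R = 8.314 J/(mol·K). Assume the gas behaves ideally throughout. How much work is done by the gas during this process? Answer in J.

V₁ = nRT₁/P₁ = 4.19×8.314×458/447 = 35.7 L.
Isothermal: T stays 458 K; PV = const ⇒ V₂ = 5.15 L, P₂ = 3100 kPa.
W = nRT ln(V₂/V₁) = 4.19×8.314×458×ln(0.144) = -30900 J.

-30900 J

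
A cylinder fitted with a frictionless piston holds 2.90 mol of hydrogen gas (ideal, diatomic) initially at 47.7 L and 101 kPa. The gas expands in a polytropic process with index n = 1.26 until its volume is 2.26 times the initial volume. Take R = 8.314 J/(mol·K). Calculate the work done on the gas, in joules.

T₁ = P₁V₁/(nR) = 101×47.7/(2.90×8.314) = 200 K.
Polytropic n=1.26: T₂ = T₁(V₁/V₂)^(n−1) = 200×(0.442)^0.26 = 162 K; P₂ = P₁(V₁/V₂)^n = 36.2 kPa.
W = (P₁V₁−P₂V₂)/(n−1) = (101×47.7−36.2×108)/0.26 = 3540 J.
Work done on the gas = −W_by = -3540 J.

-3540 J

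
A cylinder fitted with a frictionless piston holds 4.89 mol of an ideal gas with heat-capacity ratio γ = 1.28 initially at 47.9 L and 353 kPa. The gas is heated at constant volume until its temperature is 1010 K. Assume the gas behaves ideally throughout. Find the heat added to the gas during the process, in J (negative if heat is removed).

T₁ = P₁V₁/(nR) = 353×47.9/(4.89×8.314) = 416 K.
Isochoric: V stays 47.9 L; P/T = const ⇒ T₂ = 1010 K, P₂ = 857 kPa.
W = 0 (no volume change).
ΔU = nCvΔT = 4.89×29.7×(1010−416) = 86300 J.
Q = ΔU = 86300 J.

86300 J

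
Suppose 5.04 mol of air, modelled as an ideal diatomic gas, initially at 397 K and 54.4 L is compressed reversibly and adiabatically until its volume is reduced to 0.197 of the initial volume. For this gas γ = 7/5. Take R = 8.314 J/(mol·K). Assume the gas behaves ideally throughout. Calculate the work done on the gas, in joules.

P₁ = nRT₁/V₁ = 5.04×8.314×397/54.4 = 306 kPa.
Adiabatic: TV^(γ−1) = const ⇒ T₂ = 397×(5.08)^0.400 = 760 K; PV^γ = const ⇒ P₂ = 2970 kPa.
ΔU = nCvΔT = 5.04×20.8×(760−397) = 38100 J.
Q = 0 for an adiabatic process, so W = −ΔU = -38100 J.
Work done on the gas = −W_by = 38100 J.

38100 J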